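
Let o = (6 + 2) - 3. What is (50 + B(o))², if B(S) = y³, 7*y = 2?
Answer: 294396964/117649 ≈ 2502.3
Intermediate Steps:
y = 2/7 (y = (⅐)*2 = 2/7 ≈ 0.28571)
o = 5 (o = 8 - 3 = 5)
B(S) = 8/343 (B(S) = (2/7)³ = 8/343)
(50 + B(o))² = (50 + 8/343)² = (17158/343)² = 294396964/117649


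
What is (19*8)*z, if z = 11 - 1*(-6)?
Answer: 2584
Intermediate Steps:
z = 17 (z = 11 + 6 = 17)
(19*8)*z = (19*8)*17 = 152*17 = 2584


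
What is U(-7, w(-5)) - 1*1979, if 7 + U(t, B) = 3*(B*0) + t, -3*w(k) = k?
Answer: -1993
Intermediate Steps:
w(k) = -k/3
U(t, B) = -7 + t (U(t, B) = -7 + (3*(B*0) + t) = -7 + (3*0 + t) = -7 + (0 + t) = -7 + t)
U(-7, w(-5)) - 1*1979 = (-7 - 7) - 1*1979 = -14 - 1979 = -1993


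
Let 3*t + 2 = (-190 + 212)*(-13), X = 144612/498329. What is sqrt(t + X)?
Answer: 2*I*sqrt(35159449263)/38333 ≈ 9.7831*I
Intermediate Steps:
X = 11124/38333 (X = 144612*(1/498329) = 11124/38333 ≈ 0.29019)
t = -96 (t = -2/3 + ((-190 + 212)*(-13))/3 = -2/3 + (22*(-13))/3 = -2/3 + (1/3)*(-286) = -2/3 - 286/3 = -96)
sqrt(t + X) = sqrt(-96 + 11124/38333) = sqrt(-3668844/38333) = 2*I*sqrt(35159449263)/38333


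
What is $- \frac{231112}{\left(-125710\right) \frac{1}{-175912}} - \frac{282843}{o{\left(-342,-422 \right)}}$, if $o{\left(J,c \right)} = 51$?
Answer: $- \frac{351496712479}{1068535} \approx -3.2895 \cdot 10^{5}$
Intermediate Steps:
$- \frac{231112}{\left(-125710\right) \frac{1}{-175912}} - \frac{282843}{o{\left(-342,-422 \right)}} = - \frac{231112}{\left(-125710\right) \frac{1}{-175912}} - \frac{282843}{51} = - \frac{231112}{\left(-125710\right) \left(- \frac{1}{175912}\right)} - \frac{94281}{17} = - \frac{231112}{\frac{62855}{87956}} - \frac{94281}{17} = \left(-231112\right) \frac{87956}{62855} - \frac{94281}{17} = - \frac{20327687072}{62855} - \frac{94281}{17} = - \frac{351496712479}{1068535}$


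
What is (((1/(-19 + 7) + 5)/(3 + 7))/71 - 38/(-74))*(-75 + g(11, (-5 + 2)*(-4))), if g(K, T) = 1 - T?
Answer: -7054709/157620 ≈ -44.758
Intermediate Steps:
(((1/(-19 + 7) + 5)/(3 + 7))/71 - 38/(-74))*(-75 + g(11, (-5 + 2)*(-4))) = (((1/(-19 + 7) + 5)/(3 + 7))/71 - 38/(-74))*(-75 + (1 - (-5 + 2)*(-4))) = (((1/(-12) + 5)/10)*(1/71) - 38*(-1/74))*(-75 + (1 - (-3)*(-4))) = (((-1/12 + 5)*(⅒))*(1/71) + 19/37)*(-75 + (1 - 1*12)) = (((59/12)*(⅒))*(1/71) + 19/37)*(-75 + (1 - 12)) = ((59/120)*(1/71) + 19/37)*(-75 - 11) = (59/8520 + 19/37)*(-86) = (164063/315240)*(-86) = -7054709/157620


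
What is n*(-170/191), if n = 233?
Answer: -39610/191 ≈ -207.38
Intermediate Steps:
n*(-170/191) = 233*(-170/191) = -39610/191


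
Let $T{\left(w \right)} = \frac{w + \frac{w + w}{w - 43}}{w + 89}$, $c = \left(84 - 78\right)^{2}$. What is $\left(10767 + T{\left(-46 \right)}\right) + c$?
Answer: $\frac{41339079}{3827} \approx 10802.0$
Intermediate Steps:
$c = 36$ ($c = \left(84 - 78\right)^{2} = 6^{2} = 36$)
$T{\left(w \right)} = \frac{w + \frac{2 w}{-43 + w}}{89 + w}$
$\left(10767 + T{\left(-46 \right)}\right) + c = \left(10767 - \frac{46 \left(-41 - 46\right)}{-3827 + \left(-46\right)^{2} + 46 \left(-46\right)}\right) + 36 = \left(10767 - 46 \frac{1}{-3827 + 2116 - 2116} \left(-87\right)\right) + 36 = \left(10767 - 46 \frac{1}{-3827} \left(-87\right)\right) + 36 = \left(10767 - \left(- \frac{46}{3827}\right) \left(-87\right)\right) + 36 = \left(10767 - \frac{4002}{3827}\right) + 36 = \frac{41201307}{3827} + 36 = \frac{41339079}{3827}$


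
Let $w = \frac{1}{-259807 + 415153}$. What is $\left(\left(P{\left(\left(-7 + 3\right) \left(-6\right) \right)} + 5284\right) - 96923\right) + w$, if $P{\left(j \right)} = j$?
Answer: $- \frac{14232023789}{155346} \approx -91615.0$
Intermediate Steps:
$w = \frac{1}{155346} \approx 6.4372 \cdot 10^{-6}$
$\left(\left(P{\left(\left(-7 + 3\right) \left(-6\right) \right)} + 5284\right) - 96923\right) + w = \left(\left(\left(-7 + 3\right) \left(-6\right) + 5284\right) - 96923\right) + \frac{1}{155346} = \left(\left(\left(-4\right) \left(-6\right) + 5284\right) - 96923\right) + \frac{1}{155346} = \left(\left(24 + 5284\right) - 96923\right) + \frac{1}{155346} = \left(5308 - 96923\right) + \frac{1}{155346} = -91615 + \frac{1}{155346} = - \frac{14232023789}{155346}$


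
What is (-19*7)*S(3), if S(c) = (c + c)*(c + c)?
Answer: -4788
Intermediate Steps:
S(c) = 4*c² (S(c) = (2*c)*(2*c) = 4*c²)
(-19*7)*S(3) = (-19*7)*(4*3²) = -532*9 = -133*36 = -4788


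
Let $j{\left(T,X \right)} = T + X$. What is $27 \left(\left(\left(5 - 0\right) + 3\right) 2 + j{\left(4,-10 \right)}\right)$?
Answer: $270$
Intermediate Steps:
$27 \left(\left(\left(5 - 0\right) + 3\right) 2 + j{\left(4,-10 \right)}\right) = 27 \left(\left(\left(5 - 0\right) + 3\right) 2 + \left(4 - 10\right)\right) = 27 \left(\left(\left(5 + 0\right) + 3\right) 2 - 6\right) = 27 \left(\left(5 + 3\right) 2 - 6\right) = 27 \left(8 \cdot 2 - 6\right) = 27 \left(16 - 6\right) = 27 \cdot 10 = 270$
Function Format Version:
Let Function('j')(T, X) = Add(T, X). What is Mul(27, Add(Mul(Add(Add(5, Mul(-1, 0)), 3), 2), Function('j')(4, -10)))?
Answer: 270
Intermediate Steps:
Mul(27, Add(Mul(Add(Add(5, Mul(-1, 0)), 3), 2), Function('j')(4, -10))) = Mul(27, Add(Mul(Add(Add(5, Mul(-1, 0)), 3), 2), Add(4, -10))) = Mul(27, Add(Mul(Add(Add(5, 0), 3), 2), -6)) = Mul(27, Add(Mul(Add(5, 3), 2), -6)) = Mul(27, Add(Mul(8, 2), -6)) = Mul(27, Add(16, -6)) = Mul(27, 10) = 270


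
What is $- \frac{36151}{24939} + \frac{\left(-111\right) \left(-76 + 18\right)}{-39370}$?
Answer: $- \frac{791911076}{490924215} \approx -1.6131$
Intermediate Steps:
$- \frac{36151}{24939} + \frac{\left(-111\right) \left(-76 + 18\right)}{-39370} = \left(-36151\right) \frac{1}{24939} + \left(-111\right) \left(-58\right) \left(- \frac{1}{39370}\right) = - \frac{36151}{24939} + 6438 \left(- \frac{1}{39370}\right) = - \frac{36151}{24939} - \frac{3219}{19685} = - \frac{791911076}{490924215}$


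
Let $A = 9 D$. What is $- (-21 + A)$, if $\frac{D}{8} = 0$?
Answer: $21$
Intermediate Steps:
$D = 0$ ($D = 8 \cdot 0 = 0$)
$A = 0$ ($A = 9 \cdot 0 = 0$)
$- (-21 + A) = - (-21 + 0) = \left(-1\right) \left(-21\right) = 21$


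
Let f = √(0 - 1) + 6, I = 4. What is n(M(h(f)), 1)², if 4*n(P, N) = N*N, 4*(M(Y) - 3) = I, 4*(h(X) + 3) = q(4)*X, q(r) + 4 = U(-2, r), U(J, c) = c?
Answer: 1/16 ≈ 0.062500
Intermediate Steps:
q(r) = -4 + r
f = 6 + I (f = √(-1) + 6 = I + 6 = 6 + I ≈ 6.0 + 1.0*I)
h(X) = -3 (h(X) = -3 + ((-4 + 4)*X)/4 = -3 + (0*X)/4 = -3 + (¼)*0 = -3 + 0 = -3)
M(Y) = 4 (M(Y) = 3 + (¼)*4 = 3 + 1 = 4)
n(P, N) = N²/4 (n(P, N) = (N*N)/4 = N²/4)
n(M(h(f)), 1)² = ((¼)*1²)² = ((¼)*1)² = (¼)² = 1/16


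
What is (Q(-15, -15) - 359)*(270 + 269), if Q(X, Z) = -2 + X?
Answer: -202664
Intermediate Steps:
(Q(-15, -15) - 359)*(270 + 269) = ((-2 - 15) - 359)*(270 + 269) = (-17 - 359)*539 = -376*539 = -202664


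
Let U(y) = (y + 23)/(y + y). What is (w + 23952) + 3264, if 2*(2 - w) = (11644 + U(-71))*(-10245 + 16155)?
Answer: -2441107862/71 ≈ -3.4382e+7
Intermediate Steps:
U(y) = (23 + y)/(2*y) (U(y) = (23 + y)/((2*y)) = (23 + y)*(1/(2*y)) = (23 + y)/(2*y))
w = -2443040198/71 (w = 2 - (11644 + (½)*(23 - 71)/(-71))*(-10245 + 16155)/2 = 2 - (11644 + (½)*(-1/71)*(-48))*5910/2 = 2 - (11644 + 24/71)*5910/2 = 2 - 413374*5910/71 = 2 - ½*4886080680/71 = 2 - 2443040340/71 = -2443040198/71 ≈ -3.4409e+7)
(w + 23952) + 3264 = (-2443040198/71 + 23952) + 3264 = -2441339606/71 + 3264 = -2441107862/71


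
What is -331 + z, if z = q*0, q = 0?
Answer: -331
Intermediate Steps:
z = 0 (z = 0*0 = 0)
-331 + z = -331 + 0 = -331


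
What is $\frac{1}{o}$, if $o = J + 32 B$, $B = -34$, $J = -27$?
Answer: $- \frac{1}{1115} \approx -0.00089686$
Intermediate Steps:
$o = -1115$ ($o = -27 + 32 \left(-34\right) = -27 - 1088 = -1115$)
$\frac{1}{o} = \frac{1}{-1115} = - \frac{1}{1115}$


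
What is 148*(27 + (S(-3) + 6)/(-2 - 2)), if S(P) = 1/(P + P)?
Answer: 22681/6 ≈ 3780.2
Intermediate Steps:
S(P) = 1/(2*P)
148*(27 + (S(-3) + 6)/(-2 - 2)) = 148*(27 + ((½)/(-3) + 6)/(-2 - 2)) = 148*(27 + ((½)*(-⅓) + 6)/(-4)) = 148*(27 - (-⅙ + 6)/4) = 148*(27 - ¼*35/6) = 148*(27 - 35/24) = 148*(613/24) = 22681/6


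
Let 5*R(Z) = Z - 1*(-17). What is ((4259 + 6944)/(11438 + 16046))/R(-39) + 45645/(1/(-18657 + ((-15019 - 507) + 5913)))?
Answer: -780228195585215/604648 ≈ -1.2904e+9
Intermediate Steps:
R(Z) = 17/5 + Z/5 (R(Z) = (Z - 1*(-17))/5 = (Z + 17)/5 = (17 + Z)/5 = 17/5 + Z/5)
((4259 + 6944)/(11438 + 16046))/R(-39) + 45645/(1/(-18657 + ((-15019 - 507) + 5913))) = ((4259 + 6944)/(11438 + 16046))/(17/5 + (1/5)*(-39)) + 45645/(1/(-18657 + ((-15019 - 507) + 5913))) = (11203/27484)/(17/5 - 39/5) + 45645/(1/(-18657 + (-15526 + 5913))) = (11203*(1/27484))/(-22/5) + 45645/(1/(-18657 - 9613)) = (11203/27484)*(-5/22) + 45645/(1/(-28270)) = -56015/604648 + 45645/(-1/28270) = -56015/604648 + 45645*(-28270) = -56015/604648 - 1290384150 = -780228195585215/604648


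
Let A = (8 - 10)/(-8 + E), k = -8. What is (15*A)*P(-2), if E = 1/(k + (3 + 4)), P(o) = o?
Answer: -20/3 ≈ -6.6667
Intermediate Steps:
E = -1 (E = 1/(-8 + (3 + 4)) = 1/(-8 + 7) = 1/(-1) = -1)
A = 2/9 (A = (8 - 10)/(-8 - 1) = -2/(-9) = -2*(-⅑) = 2/9 ≈ 0.22222)
(15*A)*P(-2) = (15*(2/9))*(-2) = (10/3)*(-2) = -20/3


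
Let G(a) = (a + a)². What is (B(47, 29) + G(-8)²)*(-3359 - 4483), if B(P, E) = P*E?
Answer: -524621958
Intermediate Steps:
G(a) = 4*a² (G(a) = (2*a)² = 4*a²)
B(P, E) = E*P
(B(47, 29) + G(-8)²)*(-3359 - 4483) = (29*47 + (4*(-8)²)²)*(-3359 - 4483) = (1363 + (4*64)²)*(-7842) = (1363 + 256²)*(-7842) = (1363 + 65536)*(-7842) = 66899*(-7842) = -524621958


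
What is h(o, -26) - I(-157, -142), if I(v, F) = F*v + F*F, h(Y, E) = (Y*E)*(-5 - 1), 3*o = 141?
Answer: -35126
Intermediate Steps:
o = 47 (o = (⅓)*141 = 47)
h(Y, E) = -6*E*Y (h(Y, E) = (E*Y)*(-6) = -6*E*Y)
I(v, F) = F² + F*v (I(v, F) = F*v + F² = F² + F*v)
h(o, -26) - I(-157, -142) = -6*(-26)*47 - (-142)*(-142 - 157) = 7332 - (-142)*(-299) = 7332 - 1*42458 = 7332 - 42458 = -35126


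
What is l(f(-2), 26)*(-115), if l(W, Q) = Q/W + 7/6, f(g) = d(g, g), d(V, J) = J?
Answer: 8165/6 ≈ 1360.8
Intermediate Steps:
f(g) = g
l(W, Q) = 7/6 + Q/W (l(W, Q) = Q/W + 7*(⅙) = Q/W + 7/6 = 7/6 + Q/W)
l(f(-2), 26)*(-115) = (7/6 + 26/(-2))*(-115) = (7/6 + 26*(-½))*(-115) = (7/6 - 13)*(-115) = -71/6*(-115) = 8165/6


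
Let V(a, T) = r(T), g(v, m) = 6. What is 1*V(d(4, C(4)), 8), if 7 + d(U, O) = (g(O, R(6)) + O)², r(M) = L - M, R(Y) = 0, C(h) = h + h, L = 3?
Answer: -5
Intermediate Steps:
C(h) = 2*h
r(M) = 3 - M
d(U, O) = -7 + (6 + O)²
V(a, T) = 3 - T
1*V(d(4, C(4)), 8) = 1*(3 - 1*8) = 1*(3 - 8) = 1*(-5) = -5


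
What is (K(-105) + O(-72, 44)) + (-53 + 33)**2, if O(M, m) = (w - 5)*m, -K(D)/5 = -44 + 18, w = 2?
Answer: 398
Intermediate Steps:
K(D) = 130 (K(D) = -5*(-44 + 18) = -5*(-26) = 130)
O(M, m) = -3*m (O(M, m) = (2 - 5)*m = -3*m)
(K(-105) + O(-72, 44)) + (-53 + 33)**2 = (130 - 3*44) + (-53 + 33)**2 = (130 - 132) + (-20)**2 = -2 + 400 = 398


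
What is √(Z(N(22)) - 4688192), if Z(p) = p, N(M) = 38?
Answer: 3*I*√520906 ≈ 2165.2*I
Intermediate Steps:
√(Z(N(22)) - 4688192) = √(38 - 4688192) = √(-4688154) = 3*I*√520906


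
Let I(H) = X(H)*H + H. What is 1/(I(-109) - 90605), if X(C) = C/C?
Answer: -1/90823 ≈ -1.1010e-5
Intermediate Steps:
X(C) = 1
I(H) = 2*H (I(H) = 1*H + H = H + H = 2*H)
1/(I(-109) - 90605) = 1/(2*(-109) - 90605) = 1/(-218 - 90605) = 1/(-90823) = -1/90823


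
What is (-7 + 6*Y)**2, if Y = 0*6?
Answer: 49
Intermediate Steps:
Y = 0
(-7 + 6*Y)**2 = (-7 + 6*0)**2 = (-7 + 0)**2 = (-7)**2 = 49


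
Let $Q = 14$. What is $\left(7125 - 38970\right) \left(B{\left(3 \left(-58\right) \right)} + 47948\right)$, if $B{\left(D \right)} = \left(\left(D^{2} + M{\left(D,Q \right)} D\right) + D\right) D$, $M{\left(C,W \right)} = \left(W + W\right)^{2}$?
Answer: $-590615967480$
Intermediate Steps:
$M{\left(C,W \right)} = 4 W^{2}$ ($M{\left(C,W \right)} = \left(2 W\right)^{2} = 4 W^{2}$)
$B{\left(D \right)} = D \left(D^{2} + 785 D\right)$ ($B{\left(D \right)} = \left(\left(D^{2} + 4 \cdot 14^{2} D\right) + D\right) D = \left(\left(D^{2} + 4 \cdot 196 D\right) + D\right) D = \left(\left(D^{2} + 784 D\right) + D\right) D = \left(D^{2} + 785 D\right) D = D \left(D^{2} + 785 D\right)$)
$\left(7125 - 38970\right) \left(B{\left(3 \left(-58\right) \right)} + 47948\right) = \left(7125 - 38970\right) \left(\left(3 \left(-58\right)\right)^{2} \left(785 + 3 \left(-58\right)\right) + 47948\right) = - 31845 \left(\left(-174\right)^{2} \left(785 - 174\right) + 47948\right) = - 31845 \left(30276 \cdot 611 + 47948\right) = - 31845 \left(18498636 + 47948\right) = \left(-31845\right) 18546584 = -590615967480$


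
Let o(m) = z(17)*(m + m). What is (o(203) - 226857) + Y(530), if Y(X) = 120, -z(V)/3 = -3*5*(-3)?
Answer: -281547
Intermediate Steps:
z(V) = -135 (z(V) = -3*(-3*5)*(-3) = -(-45)*(-3) = -3*45 = -135)
o(m) = -270*m (o(m) = -135*(m + m) = -270*m)
(o(203) - 226857) + Y(530) = (-270*203 - 226857) + 120 = (-54810 - 226857) + 120 = -281667 + 120 = -281547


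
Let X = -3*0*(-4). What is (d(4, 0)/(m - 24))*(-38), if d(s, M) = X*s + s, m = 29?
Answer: -152/5 ≈ -30.400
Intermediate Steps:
X = 0 (X = 0*(-4) = 0)
d(s, M) = s (d(s, M) = 0*s + s = 0 + s = s)
(d(4, 0)/(m - 24))*(-38) = (4/(29 - 24))*(-38) = (4/5)*(-38) = (4*(⅕))*(-38) = (⅘)*(-38) = -152/5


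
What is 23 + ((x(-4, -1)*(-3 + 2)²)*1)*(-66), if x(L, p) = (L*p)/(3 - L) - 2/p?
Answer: -1027/7 ≈ -146.71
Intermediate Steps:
x(L, p) = -2/p + L*p/(3 - L) (x(L, p) = L*p/(3 - L) - 2/p = -2/p + L*p/(3 - L))
23 + ((x(-4, -1)*(-3 + 2)²)*1)*(-66) = 23 + ((((6 - 2*(-4) - 1*(-4)*(-1)²)/((-1)*(-3 - 4)))*(-3 + 2)²)*1)*(-66) = 23 + ((-1*(6 + 8 - 1*(-4)*1)/(-7)*(-1)²)*1)*(-66) = 23 + ((-1*(-⅐)*(6 + 8 + 4)*1)*1)*(-66) = 23 + ((-1*(-⅐)*18*1)*1)*(-66) = 23 + (((18/7)*1)*1)*(-66) = 23 + ((18/7)*1)*(-66) = 23 + (18/7)*(-66) = 23 - 1188/7 = -1027/7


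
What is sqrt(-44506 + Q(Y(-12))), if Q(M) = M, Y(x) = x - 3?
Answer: 211*I ≈ 211.0*I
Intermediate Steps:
Y(x) = -3 + x
sqrt(-44506 + Q(Y(-12))) = sqrt(-44506 + (-3 - 12)) = sqrt(-44506 - 15) = sqrt(-44521) = 211*I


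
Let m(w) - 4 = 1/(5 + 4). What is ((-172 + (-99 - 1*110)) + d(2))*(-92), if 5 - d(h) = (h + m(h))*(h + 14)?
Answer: 392288/9 ≈ 43588.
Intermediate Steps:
m(w) = 37/9 (m(w) = 4 + 1/(5 + 4) = 4 + 1/9 = 4 + ⅑ = 37/9)
d(h) = 5 - (14 + h)*(37/9 + h) (d(h) = 5 - (h + 37/9)*(h + 14) = 5 - (37/9 + h)*(14 + h) = 5 - (14 + h)*(37/9 + h))
((-172 + (-99 - 1*110)) + d(2))*(-92) = ((-172 + (-99 - 1*110)) + (-473/9 - 1*2² - 163/9*2))*(-92) = ((-172 + (-99 - 110)) + (-473/9 - 1*4 - 326/9))*(-92) = ((-172 - 209) + (-473/9 - 4 - 326/9))*(-92) = (-381 - 835/9)*(-92) = -4264/9*(-92) = 392288/9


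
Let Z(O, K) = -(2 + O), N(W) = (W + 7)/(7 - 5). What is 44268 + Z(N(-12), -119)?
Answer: 88537/2 ≈ 44269.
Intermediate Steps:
N(W) = 7/2 + W/2 (N(W) = (7 + W)/2 = (7 + W)*(½) = 7/2 + W/2)
Z(O, K) = -2 - O
44268 + Z(N(-12), -119) = 44268 + (-2 - (7/2 + (½)*(-12))) = 44268 + (-2 - (7/2 - 6)) = 44268 + (-2 - 1*(-5/2)) = 44268 + (-2 + 5/2) = 44268 + ½ = 88537/2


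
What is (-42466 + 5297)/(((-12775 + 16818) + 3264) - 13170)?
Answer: 3379/533 ≈ 6.3396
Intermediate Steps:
(-42466 + 5297)/(((-12775 + 16818) + 3264) - 13170) = -37169/((4043 + 3264) - 13170) = -37169/(7307 - 13170) = -37169/(-5863) = -37169*(-1/5863) = 3379/533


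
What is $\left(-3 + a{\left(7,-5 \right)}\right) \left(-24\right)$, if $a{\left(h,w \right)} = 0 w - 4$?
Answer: $168$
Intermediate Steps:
$a{\left(h,w \right)} = -4$ ($a{\left(h,w \right)} = 0 - 4 = -4$)
$\left(-3 + a{\left(7,-5 \right)}\right) \left(-24\right) = \left(-3 - 4\right) \left(-24\right) = \left(-7\right) \left(-24\right) = 168$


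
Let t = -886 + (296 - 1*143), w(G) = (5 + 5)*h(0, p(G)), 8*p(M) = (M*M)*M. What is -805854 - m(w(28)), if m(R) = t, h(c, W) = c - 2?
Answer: -805121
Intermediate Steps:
p(M) = M³/8 (p(M) = ((M*M)*M)/8 = (M²*M)/8 = M³/8)
h(c, W) = -2 + c
w(G) = -20 (w(G) = (5 + 5)*(-2 + 0) = 10*(-2) = -20)
t = -733 (t = -886 + (296 - 143) = -886 + 153 = -733)
m(R) = -733
-805854 - m(w(28)) = -805854 - 1*(-733) = -805854 + 733 = -805121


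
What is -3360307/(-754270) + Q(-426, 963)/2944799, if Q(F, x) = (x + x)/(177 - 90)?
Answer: 26087992395167/5855821155470 ≈ 4.4551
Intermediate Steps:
Q(F, x) = 2*x/87 (Q(F, x) = (2*x)/87 = (2*x)*(1/87) = 2*x/87)
-3360307/(-754270) + Q(-426, 963)/2944799 = -3360307/(-754270) + ((2/87)*963)/2944799 = -3360307*(-1/754270) + (642/29)*(1/2944799) = 3360307/754270 + 642/85399171 = 26087992395167/5855821155470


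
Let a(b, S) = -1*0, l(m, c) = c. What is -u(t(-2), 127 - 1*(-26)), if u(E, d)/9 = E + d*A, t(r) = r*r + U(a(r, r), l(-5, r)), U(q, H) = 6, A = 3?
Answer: -4221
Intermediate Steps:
a(b, S) = 0
t(r) = 6 + r² (t(r) = r*r + 6 = r² + 6 = 6 + r²)
u(E, d) = 9*E + 27*d (u(E, d) = 9*(E + d*3) = 9*(E + 3*d) = 9*E + 27*d)
-u(t(-2), 127 - 1*(-26)) = -(9*(6 + (-2)²) + 27*(127 - 1*(-26))) = -(9*(6 + 4) + 27*(127 + 26)) = -(9*10 + 27*153) = -(90 + 4131) = -1*4221 = -4221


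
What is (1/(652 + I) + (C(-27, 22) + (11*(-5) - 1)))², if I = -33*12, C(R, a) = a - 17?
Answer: 170433025/65536 ≈ 2600.6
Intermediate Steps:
C(R, a) = -17 + a
I = -396
(1/(652 + I) + (C(-27, 22) + (11*(-5) - 1)))² = (1/(652 - 396) + ((-17 + 22) + (11*(-5) - 1)))² = (1/256 + (5 + (-55 - 1)))² = (1/256 + (5 - 56))² = (1/256 - 51)² = (-13055/256)² = 170433025/65536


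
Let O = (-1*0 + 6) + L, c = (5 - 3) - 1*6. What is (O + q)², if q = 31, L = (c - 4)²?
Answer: 10201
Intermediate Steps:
c = -4 (c = 2 - 6 = -4)
L = 64 (L = (-4 - 4)² = (-8)² = 64)
O = 70 (O = (-1*0 + 6) + 64 = (0 + 6) + 64 = 6 + 64 = 70)
(O + q)² = (70 + 31)² = 101² = 10201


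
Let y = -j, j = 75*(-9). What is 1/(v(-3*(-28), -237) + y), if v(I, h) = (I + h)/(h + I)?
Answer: 1/676 ≈ 0.0014793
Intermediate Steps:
j = -675
v(I, h) = 1 (v(I, h) = (I + h)/(I + h) = 1)
y = 675 (y = -1*(-675) = 675)
1/(v(-3*(-28), -237) + y) = 1/(1 + 675) = 1/676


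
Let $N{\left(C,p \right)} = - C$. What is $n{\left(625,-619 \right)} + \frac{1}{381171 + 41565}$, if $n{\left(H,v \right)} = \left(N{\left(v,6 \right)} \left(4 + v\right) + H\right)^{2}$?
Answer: $\frac{61062356683449601}{422736} \approx 1.4445 \cdot 10^{11}$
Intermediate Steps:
$n{\left(H,v \right)} = \left(H - v \left(4 + v\right)\right)^{2}$ ($n{\left(H,v \right)} = \left(- v \left(4 + v\right) + H\right)^{2} = \left(H - v \left(4 + v\right)\right)^{2}$)
$n{\left(625,-619 \right)} + \frac{1}{381171 + 41565} = \left(625 - \left(-619\right)^{2} - -2476\right)^{2} + \frac{1}{381171 + 41565} = \left(625 - 383161 + 2476\right)^{2} + \frac{1}{422736} = \left(-380060\right)^{2} + \frac{1}{422736} = 144445603600 + \frac{1}{422736} = \frac{61062356683449601}{422736}$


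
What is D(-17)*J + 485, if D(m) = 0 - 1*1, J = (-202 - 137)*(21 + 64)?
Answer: 29300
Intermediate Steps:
J = -28815 (J = -339*85 = -28815)
D(m) = -1 (D(m) = 0 - 1 = -1)
D(-17)*J + 485 = -1*(-28815) + 485 = 28815 + 485 = 29300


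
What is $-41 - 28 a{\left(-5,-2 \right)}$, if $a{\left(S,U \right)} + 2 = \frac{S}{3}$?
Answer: $\frac{185}{3} \approx 61.667$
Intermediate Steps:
$a{\left(S,U \right)} = -2 + \frac{S}{3}$
$-41 - 28 a{\left(-5,-2 \right)} = -41 - 28 \left(-2 + \frac{1}{3} \left(-5\right)\right) = -41 - 28 \left(-2 - \frac{5}{3}\right) = -41 - - \frac{308}{3} = -41 + \frac{308}{3} = \frac{185}{3}$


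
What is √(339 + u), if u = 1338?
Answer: √1677 ≈ 40.951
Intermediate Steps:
√(339 + u) = √(339 + 1338) = √1677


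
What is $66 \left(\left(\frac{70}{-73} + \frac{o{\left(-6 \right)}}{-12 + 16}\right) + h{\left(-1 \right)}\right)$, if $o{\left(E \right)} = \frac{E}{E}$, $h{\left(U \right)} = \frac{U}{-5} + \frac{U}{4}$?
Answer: $- \frac{18282}{365} \approx -50.088$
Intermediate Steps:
$h{\left(U \right)} = \frac{U}{20}$ ($h{\left(U \right)} = U \left(- \frac{1}{5}\right) + U \frac{1}{4} = - \frac{U}{5} + \frac{U}{4} = \frac{U}{20}$)
$o{\left(E \right)} = 1$
$66 \left(\left(\frac{70}{-73} + \frac{o{\left(-6 \right)}}{-12 + 16}\right) + h{\left(-1 \right)}\right) = 66 \left(\left(\frac{70}{-73} + 1 \frac{1}{-12 + 16}\right) + \frac{1}{20} \left(-1\right)\right) = 66 \left(\left(70 \left(- \frac{1}{73}\right) + 1 \cdot \frac{1}{4}\right) - \frac{1}{20}\right) = 66 \left(\left(- \frac{70}{73} + 1 \cdot \frac{1}{4}\right) - \frac{1}{20}\right) = 66 \left(\left(- \frac{70}{73} + \frac{1}{4}\right) - \frac{1}{20}\right) = 66 \left(- \frac{207}{292} - \frac{1}{20}\right) = 66 \left(- \frac{277}{365}\right) = - \frac{18282}{365}$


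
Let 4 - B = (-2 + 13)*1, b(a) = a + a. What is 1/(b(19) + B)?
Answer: 1/31 ≈ 0.032258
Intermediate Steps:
b(a) = 2*a
B = -7 (B = 4 - (-2 + 13) = 4 - 11 = -7)
1/(b(19) + B) = 1/(2*19 - 7) = 1/(38 - 7) = 1/31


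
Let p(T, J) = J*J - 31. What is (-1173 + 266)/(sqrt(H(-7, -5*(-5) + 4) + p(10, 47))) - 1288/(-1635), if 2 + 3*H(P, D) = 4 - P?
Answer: 1288/1635 - 907*sqrt(2181)/2181 ≈ -18.634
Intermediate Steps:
p(T, J) = -31 + J**2 (p(T, J) = J**2 - 31 = -31 + J**2)
H(P, D) = 2/3 - P/3 (H(P, D) = -2/3 + (4 - P)/3 = -2/3 + (4/3 - P/3) = 2/3 - P/3)
(-1173 + 266)/(sqrt(H(-7, -5*(-5) + 4) + p(10, 47))) - 1288/(-1635) = (-1173 + 266)/(sqrt((2/3 - 1/3*(-7)) + (-31 + 47**2))) - 1288/(-1635) = -907/sqrt((2/3 + 7/3) + (-31 + 2209)) - 1288*(-1/1635) = -907/sqrt(3 + 2178) + 1288/1635 = -907*sqrt(2181)/2181 + 1288/1635 = 1288/1635 - 907*sqrt(2181)/2181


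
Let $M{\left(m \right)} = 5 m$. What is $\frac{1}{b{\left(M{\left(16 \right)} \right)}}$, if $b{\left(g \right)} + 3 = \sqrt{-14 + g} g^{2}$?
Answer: $\frac{1}{901119997} + \frac{6400 \sqrt{66}}{2703359991} \approx 1.9234 \cdot 10^{-5}$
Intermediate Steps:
$b{\left(g \right)} = -3 + g^{2} \sqrt{-14 + g}$ ($b{\left(g \right)} = -3 + \sqrt{-14 + g} g^{2} = -3 + g^{2} \sqrt{-14 + g}$)
$\frac{1}{b{\left(M{\left(16 \right)} \right)}} = \frac{1}{-3 + \left(5 \cdot 16\right)^{2} \sqrt{-14 + 5 \cdot 16}} = \frac{1}{-3 + 80^{2} \sqrt{-14 + 80}} = \frac{1}{-3 + 6400 \sqrt{66}}$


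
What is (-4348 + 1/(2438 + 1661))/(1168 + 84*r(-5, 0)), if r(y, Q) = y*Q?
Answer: -17822451/4787632 ≈ -3.7226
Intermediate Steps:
r(y, Q) = Q*y
(-4348 + 1/(2438 + 1661))/(1168 + 84*r(-5, 0)) = (-4348 + 1/(2438 + 1661))/(1168 + 84*(0*(-5))) = (-4348 + 1/4099)/(1168 + 84*0) = (-4348 + 1/4099)/(1168 + 0) = -17822451/4099/1168 = -17822451/4099*1/1168 = -17822451/4787632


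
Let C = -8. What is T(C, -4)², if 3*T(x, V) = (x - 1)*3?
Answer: 81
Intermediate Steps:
T(x, V) = -1 + x (T(x, V) = ((x - 1)*3)/3 = ((-1 + x)*3)/3 = (-3 + 3*x)/3 = -1 + x)
T(C, -4)² = (-1 - 8)² = (-9)² = 81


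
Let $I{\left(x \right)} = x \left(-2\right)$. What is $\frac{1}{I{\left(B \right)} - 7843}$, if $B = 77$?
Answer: $- \frac{1}{7997} \approx -0.00012505$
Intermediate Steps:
$I{\left(x \right)} = - 2 x$
$\frac{1}{I{\left(B \right)} - 7843} = \frac{1}{\left(-2\right) 77 - 7843} = \frac{1}{-154 - 7843} = \frac{1}{-7997} = - \frac{1}{7997}$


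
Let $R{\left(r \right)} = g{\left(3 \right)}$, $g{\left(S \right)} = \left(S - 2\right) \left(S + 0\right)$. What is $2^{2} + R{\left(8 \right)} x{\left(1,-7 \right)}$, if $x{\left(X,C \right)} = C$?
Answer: $-17$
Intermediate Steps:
$g{\left(S \right)} = S \left(-2 + S\right)$ ($g{\left(S \right)} = \left(S - 2\right) S = \left(-2 + S\right) S = S \left(-2 + S\right)$)
$R{\left(r \right)} = 3$ ($R{\left(r \right)} = 3 \left(-2 + 3\right) = 3 \cdot 1 = 3$)
$2^{2} + R{\left(8 \right)} x{\left(1,-7 \right)} = 2^{2} + 3 \left(-7\right) = 4 - 21 = -17$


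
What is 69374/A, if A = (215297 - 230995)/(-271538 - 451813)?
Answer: 25090876137/7849 ≈ 3.1967e+6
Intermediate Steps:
A = 15698/723351 (A = -15698/(-723351) = -15698*(-1/723351) = 15698/723351 ≈ 0.021702)
69374/A = 69374/(15698/723351) = 69374*(723351/15698) = 25090876137/7849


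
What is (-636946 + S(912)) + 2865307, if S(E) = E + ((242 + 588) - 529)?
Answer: 2229574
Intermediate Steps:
S(E) = 301 + E (S(E) = E + (830 - 529) = E + 301 = 301 + E)
(-636946 + S(912)) + 2865307 = (-636946 + (301 + 912)) + 2865307 = (-636946 + 1213) + 2865307 = -635733 + 2865307 = 2229574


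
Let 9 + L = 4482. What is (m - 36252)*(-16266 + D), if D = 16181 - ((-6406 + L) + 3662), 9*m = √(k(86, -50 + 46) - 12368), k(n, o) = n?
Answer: 65761128 - 1814*I*√12282/9 ≈ 6.5761e+7 - 22337.0*I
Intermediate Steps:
L = 4473 (L = -9 + 4482 = 4473)
m = I*√12282/9 (m = √(86 - 12368)/9 = √(-12282)/9 = (I*√12282)/9 = I*√12282/9 ≈ 12.314*I)
D = 14452 (D = 16181 - ((-6406 + 4473) + 3662) = 16181 - (-1933 + 3662) = 16181 - 1*1729 = 16181 - 1729 = 14452)
(m - 36252)*(-16266 + D) = (I*√12282/9 - 36252)*(-16266 + 14452) = (-36252 + I*√12282/9)*(-1814) = 65761128 - 1814*I*√12282/9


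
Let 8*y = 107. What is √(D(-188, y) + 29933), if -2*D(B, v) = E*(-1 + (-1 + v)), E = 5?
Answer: √478473/4 ≈ 172.93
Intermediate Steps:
y = 107/8 (y = (⅛)*107 = 107/8 ≈ 13.375)
D(B, v) = 5 - 5*v/2 (D(B, v) = -5*(-1 + (-1 + v))/2 = -5*(-2 + v)/2 = -(-10 + 5*v)/2 = 5 - 5*v/2)
√(D(-188, y) + 29933) = √((5 - 5/2*107/8) + 29933) = √((5 - 535/16) + 29933) = √(-455/16 + 29933) = √(478473/16) = √478473/4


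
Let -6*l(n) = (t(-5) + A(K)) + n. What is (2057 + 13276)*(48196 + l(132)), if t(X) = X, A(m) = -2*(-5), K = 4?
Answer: 1477278329/2 ≈ 7.3864e+8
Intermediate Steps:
A(m) = 10
l(n) = -⅚ - n/6 (l(n) = -((-5 + 10) + n)/6 = -(5 + n)/6 = -⅚ - n/6)
(2057 + 13276)*(48196 + l(132)) = (2057 + 13276)*(48196 + (-⅚ - ⅙*132)) = 15333*(48196 + (-⅚ - 22)) = 15333*(48196 - 137/6) = 15333*(289039/6) = 1477278329/2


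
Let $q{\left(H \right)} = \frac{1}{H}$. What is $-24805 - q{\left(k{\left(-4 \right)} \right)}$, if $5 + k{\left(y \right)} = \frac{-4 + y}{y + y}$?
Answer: $- \frac{99219}{4} \approx -24805.0$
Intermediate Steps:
$k{\left(y \right)} = -5 + \frac{-4 + y}{2 y}$ ($k{\left(y \right)} = -5 + \frac{-4 + y}{y + y} = -5 + \frac{-4 + y}{2 y}$)
$-24805 - q{\left(k{\left(-4 \right)} \right)} = -24805 - \frac{1}{- \frac{9}{2} - \frac{2}{-4}} = -24805 - \frac{1}{- \frac{9}{2} - - \frac{1}{2}} = -24805 - \frac{1}{- \frac{9}{2} + \frac{1}{2}} = -24805 - \frac{1}{-4} = -24805 - - \frac{1}{4} = -24805 + \frac{1}{4} = - \frac{99219}{4}$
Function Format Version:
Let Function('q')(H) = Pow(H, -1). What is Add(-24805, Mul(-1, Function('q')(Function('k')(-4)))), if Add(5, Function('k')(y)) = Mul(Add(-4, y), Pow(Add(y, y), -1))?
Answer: Rational(-99219, 4) ≈ -24805.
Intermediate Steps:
Function('k')(y) = Add(-5, Mul(Rational(1, 2), Pow(y, -1), Add(-4, y))) (Function('k')(y) = Add(-5, Mul(Add(-4, y), Pow(Add(y, y), -1))) = Add(-5, Mul(Add(-4, y), Pow(Mul(2, y), -1))) = Add(-5, Mul(Add(-4, y), Mul(Rational(1, 2), Pow(y, -1)))) = Add(-5, Mul(Rational(1, 2), Pow(y, -1), Add(-4, y))))
Add(-24805, Mul(-1, Function('q')(Function('k')(-4)))) = Add(-24805, Mul(-1, Pow(Add(Rational(-9, 2), Mul(-2, Pow(-4, -1))), -1))) = Add(-24805, Mul(-1, Pow(Add(Rational(-9, 2), Mul(-2, Rational(-1, 4))), -1))) = Add(-24805, Mul(-1, Pow(Add(Rational(-9, 2), Rational(1, 2)), -1))) = Add(-24805, Mul(-1, Pow(-4, -1))) = Add(-24805, Mul(-1, Rational(-1, 4))) = Add(-24805, Rational(1, 4)) = Rational(-99219, 4)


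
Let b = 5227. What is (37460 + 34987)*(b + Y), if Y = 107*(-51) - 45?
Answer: -19922925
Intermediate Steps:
Y = -5502 (Y = -5457 - 45 = -5502)
(37460 + 34987)*(b + Y) = (37460 + 34987)*(5227 - 5502) = 72447*(-275) = -19922925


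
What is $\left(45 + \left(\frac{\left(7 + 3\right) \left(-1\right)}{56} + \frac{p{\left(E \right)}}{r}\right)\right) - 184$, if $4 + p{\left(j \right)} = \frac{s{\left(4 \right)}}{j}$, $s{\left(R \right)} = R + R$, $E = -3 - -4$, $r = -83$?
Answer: $- \frac{323563}{2324} \approx -139.23$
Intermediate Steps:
$E = 1$ ($E = -3 + 4 = 1$)
$s{\left(R \right)} = 2 R$
$p{\left(j \right)} = -4 + \frac{8}{j}$ ($p{\left(j \right)} = -4 + \frac{2 \cdot 4}{j} = -4 + \frac{8}{j}$)
$\left(45 + \left(\frac{\left(7 + 3\right) \left(-1\right)}{56} + \frac{p{\left(E \right)}}{r}\right)\right) - 184 = \left(45 + \left(\frac{\left(7 + 3\right) \left(-1\right)}{56} + \frac{-4 + \frac{8}{1}}{-83}\right)\right) - 184 = \left(45 + \left(10 \left(-1\right) \frac{1}{56} + \left(-4 + 8 \cdot 1\right) \left(- \frac{1}{83}\right)\right)\right) - 184 = \left(45 - \left(\frac{5}{28} - \left(-4 + 8\right) \left(- \frac{1}{83}\right)\right)\right) - 184 = \left(45 + \left(- \frac{5}{28} + 4 \left(- \frac{1}{83}\right)\right)\right) - 184 = \left(45 - \frac{527}{2324}\right) - 184 = \frac{104053}{2324} - 184 = - \frac{323563}{2324}$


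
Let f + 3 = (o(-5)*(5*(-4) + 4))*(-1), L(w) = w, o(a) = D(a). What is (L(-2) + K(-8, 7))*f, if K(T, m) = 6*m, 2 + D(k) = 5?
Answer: 1800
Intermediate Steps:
D(k) = 3 (D(k) = -2 + 5 = 3)
o(a) = 3
f = 45 (f = -3 + (3*(5*(-4) + 4))*(-1) = -3 + (3*(-20 + 4))*(-1) = -3 + (3*(-16))*(-1) = -3 - 48*(-1) = -3 + 48 = 45)
(L(-2) + K(-8, 7))*f = (-2 + 6*7)*45 = (-2 + 42)*45 = 40*45 = 1800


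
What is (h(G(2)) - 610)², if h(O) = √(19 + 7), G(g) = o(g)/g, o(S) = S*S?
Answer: (610 - √26)² ≈ 3.6591e+5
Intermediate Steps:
o(S) = S²
G(g) = g (G(g) = g²/g = g)
h(O) = √26
(h(G(2)) - 610)² = (√26 - 610)² = (-610 + √26)²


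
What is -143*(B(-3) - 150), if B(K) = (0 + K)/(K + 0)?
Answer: 21307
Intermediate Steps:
B(K) = 1 (B(K) = K/K = 1)
-143*(B(-3) - 150) = -143*(1 - 150) = -143*(-149) = 21307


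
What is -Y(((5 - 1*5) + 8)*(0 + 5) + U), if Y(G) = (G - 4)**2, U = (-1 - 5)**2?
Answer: -5184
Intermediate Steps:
U = 36 (U = (-6)**2 = 36)
Y(G) = (-4 + G)**2
-Y(((5 - 1*5) + 8)*(0 + 5) + U) = -(-4 + (((5 - 1*5) + 8)*(0 + 5) + 36))**2 = -(-4 + (((5 - 5) + 8)*5 + 36))**2 = -(-4 + ((0 + 8)*5 + 36))**2 = -(-4 + (8*5 + 36))**2 = -(-4 + (40 + 36))**2 = -(-4 + 76)**2 = -1*72**2 = -1*5184 = -5184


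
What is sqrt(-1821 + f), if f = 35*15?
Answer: 36*I ≈ 36.0*I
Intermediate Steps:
f = 525
sqrt(-1821 + f) = sqrt(-1821 + 525) = sqrt(-1296) = 36*I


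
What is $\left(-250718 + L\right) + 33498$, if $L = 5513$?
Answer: $-211707$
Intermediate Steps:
$\left(-250718 + L\right) + 33498 = \left(-250718 + 5513\right) + 33498 = -245205 + 33498 = -211707$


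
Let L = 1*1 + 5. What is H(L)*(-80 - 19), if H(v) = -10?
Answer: 990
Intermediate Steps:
L = 6 (L = 1 + 5 = 6)
H(L)*(-80 - 19) = -10*(-80 - 19) = -10*(-99) = 990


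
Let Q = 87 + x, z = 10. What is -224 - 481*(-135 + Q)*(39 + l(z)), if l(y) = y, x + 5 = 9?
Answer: 1036812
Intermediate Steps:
x = 4 (x = -5 + 9 = 4)
Q = 91 (Q = 87 + 4 = 91)
-224 - 481*(-135 + Q)*(39 + l(z)) = -224 - 481*(-135 + 91)*(39 + 10) = -224 - (-21164)*49 = -224 - 481*(-2156) = -224 + 1037036 = 1036812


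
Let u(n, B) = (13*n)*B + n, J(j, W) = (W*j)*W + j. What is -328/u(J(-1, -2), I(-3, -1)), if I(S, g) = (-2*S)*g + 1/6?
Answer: -1968/2245 ≈ -0.87661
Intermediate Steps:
J(j, W) = j + j*W² (J(j, W) = j*W² + j = j + j*W²)
I(S, g) = ⅙ - 2*S*g (I(S, g) = -2*S*g + ⅙ = ⅙ - 2*S*g)
u(n, B) = n + 13*B*n (u(n, B) = 13*B*n + n = n + 13*B*n)
-328/u(J(-1, -2), I(-3, -1)) = -328*(-1/((1 + (-2)²)*(1 + 13*(⅙ - 2*(-3)*(-1))))) = -328*(-1/((1 + 4)*(1 + 13*(⅙ - 6)))) = -328*(-1/(5*(1 + 13*(-35/6)))) = -328*(-1/(5*(1 - 455/6))) = -328/((-5*(-449/6))) = -328/2245/6 = -328*6/2245 = -1968/2245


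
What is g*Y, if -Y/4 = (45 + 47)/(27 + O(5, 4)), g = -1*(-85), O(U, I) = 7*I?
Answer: -6256/11 ≈ -568.73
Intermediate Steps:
g = 85
Y = -368/55 (Y = -4*(45 + 47)/(27 + 7*4) = -368/(27 + 28) = -368/55 ≈ -6.6909)
g*Y = 85*(-368/55) = -6256/11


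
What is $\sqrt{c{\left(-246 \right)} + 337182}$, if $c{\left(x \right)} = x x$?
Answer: $\sqrt{397698} \approx 630.63$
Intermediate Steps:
$c{\left(x \right)} = x^{2}$
$\sqrt{c{\left(-246 \right)} + 337182} = \sqrt{\left(-246\right)^{2} + 337182} = \sqrt{60516 + 337182} = \sqrt{397698}$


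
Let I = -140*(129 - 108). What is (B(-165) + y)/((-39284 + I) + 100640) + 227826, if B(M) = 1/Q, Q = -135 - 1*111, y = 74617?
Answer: 3273954525317/14370336 ≈ 2.2783e+5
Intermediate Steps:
Q = -246 (Q = -135 - 111 = -246)
I = -2940 (I = -140*21 = -2940)
B(M) = -1/246 (B(M) = 1/(-246) = -1/246)
(B(-165) + y)/((-39284 + I) + 100640) + 227826 = (-1/246 + 74617)/((-39284 - 2940) + 100640) + 227826 = 18355781/(246*(-42224 + 100640)) + 227826 = (18355781/246)/58416 + 227826 = (18355781/246)*(1/58416) + 227826 = 18355781/14370336 + 227826 = 3273954525317/14370336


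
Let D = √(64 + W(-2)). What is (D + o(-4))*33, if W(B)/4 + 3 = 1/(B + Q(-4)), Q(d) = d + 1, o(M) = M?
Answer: -132 + 528*√5/5 ≈ 104.13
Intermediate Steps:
Q(d) = 1 + d
W(B) = -12 + 4/(-3 + B) (W(B) = -12 + 4/(B + (1 - 4)) = -12 + 4/(B - 3) = -12 + 4/(-3 + B))
D = 16*√5/5 (D = √(64 + 4*(10 - 3*(-2))/(-3 - 2)) = √(64 + 4*(10 + 6)/(-5)) = √(64 + 4*(-⅕)*16) = √(64 - 64/5) = √(256/5) = 16*√5/5 ≈ 7.1554)
(D + o(-4))*33 = (16*√5/5 - 4)*33 = (-4 + 16*√5/5)*33 = -132 + 528*√5/5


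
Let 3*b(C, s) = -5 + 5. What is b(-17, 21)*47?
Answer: 0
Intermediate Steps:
b(C, s) = 0 (b(C, s) = (-5 + 5)/3 = (1/3)*0 = 0)
b(-17, 21)*47 = 0*47 = 0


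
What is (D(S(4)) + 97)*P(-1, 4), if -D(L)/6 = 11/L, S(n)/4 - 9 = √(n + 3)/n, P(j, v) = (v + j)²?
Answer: 1103913/1289 + 594*√7/1289 ≈ 857.63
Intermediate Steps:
P(j, v) = (j + v)²
S(n) = 36 + 4*√(3 + n)/n (S(n) = 36 + 4*(√(n + 3)/n) = 36 + 4*(√(3 + n)/n) = 36 + 4*√(3 + n)/n)
D(L) = -66/L
(D(S(4)) + 97)*P(-1, 4) = (-66/(36 + 4*√(3 + 4)/4) + 97)*(-1 + 4)² = (-66/(36 + 4*(¼)*√7) + 97)*3² = (-66/(36 + √7) + 97)*9 = (97 - 66/(36 + √7))*9 = 873 - 594/(36 + √7)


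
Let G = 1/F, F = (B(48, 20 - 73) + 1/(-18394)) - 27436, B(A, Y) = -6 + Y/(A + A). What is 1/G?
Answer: -24229358593/882912 ≈ -27443.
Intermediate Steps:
B(A, Y) = -6 + Y/(2*A) (B(A, Y) = -6 + Y/((2*A)) = -6 + (1/(2*A))*Y = -6 + Y/(2*A))
F = -24229358593/882912 (F = ((-6 + (½)*(20 - 73)/48) + 1/(-18394)) - 27436 = ((-6 + (½)*(-53)*(1/48)) - 1/18394) - 27436 = ((-6 - 53/96) - 1/18394) - 27436 = (-629/96 - 1/18394) - 27436 = -5784961/882912 - 27436 = -24229358593/882912 ≈ -27443.)
G = -882912/24229358593 (G = 1/(-24229358593/882912) = -882912/24229358593 ≈ -3.6440e-5)
1/G = 1/(-882912/24229358593) = -24229358593/882912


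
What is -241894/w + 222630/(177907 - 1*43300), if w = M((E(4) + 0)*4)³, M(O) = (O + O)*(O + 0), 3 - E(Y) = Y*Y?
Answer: 5868702345890817/3548349940056064 ≈ 1.6539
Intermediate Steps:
E(Y) = 3 - Y² (E(Y) = 3 - Y*Y = 3 - Y²)
M(O) = 2*O² (M(O) = (2*O)*O = 2*O²)
w = 158164877312 (w = (2*(((3 - 1*4²) + 0)*4)²)³ = (2*(((3 - 1*16) + 0)*4)²)³ = (2*(((3 - 16) + 0)*4)²)³ = (2*((-13 + 0)*4)²)³ = (2*(-13*4)²)³ = (2*(-52)²)³ = (2*2704)³ = 5408³ = 158164877312)
-241894/w + 222630/(177907 - 1*43300) = -241894/158164877312 + 222630/(177907 - 1*43300) = -241894*1/158164877312 + 222630/(177907 - 43300) = -120947/79082438656 + 222630/134607 = -120947/79082438656 + 222630*(1/134607) = -120947/79082438656 + 74210/44869 = 5868702345890817/3548349940056064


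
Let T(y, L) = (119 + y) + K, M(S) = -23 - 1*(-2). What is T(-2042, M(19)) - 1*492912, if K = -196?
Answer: -495031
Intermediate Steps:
M(S) = -21 (M(S) = -23 + 2 = -21)
T(y, L) = -77 + y (T(y, L) = (119 + y) - 196 = -77 + y)
T(-2042, M(19)) - 1*492912 = (-77 - 2042) - 1*492912 = -2119 - 492912 = -495031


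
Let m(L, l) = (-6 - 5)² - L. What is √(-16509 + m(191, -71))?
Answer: I*√16579 ≈ 128.76*I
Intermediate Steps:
m(L, l) = 121 - L (m(L, l) = (-11)² - L = 121 - L)
√(-16509 + m(191, -71)) = √(-16509 + (121 - 1*191)) = √(-16509 + (121 - 191)) = √(-16509 - 70) = √(-16579) = I*√16579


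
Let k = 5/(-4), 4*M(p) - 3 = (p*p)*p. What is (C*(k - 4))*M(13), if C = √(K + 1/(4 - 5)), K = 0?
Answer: -5775*I/2 ≈ -2887.5*I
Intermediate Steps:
M(p) = ¾ + p³/4 (M(p) = ¾ + ((p*p)*p)/4 = ¾ + (p²*p)/4 = ¾ + p³/4)
k = -5/4 (k = 5*(-¼) = -5/4 ≈ -1.2500)
C = I (C = √(0 + 1/(4 - 5)) = √(0 + 1/(-1)) = √(0 - 1) = √(-1) = I ≈ 1.0*I)
(C*(k - 4))*M(13) = (I*(-5/4 - 4))*(¾ + (¼)*13³) = (I*(-21/4))*(¾ + (¼)*2197) = (-21*I/4)*(¾ + 2197/4) = -21*I/4*550 = -5775*I/2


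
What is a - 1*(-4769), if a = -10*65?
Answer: 4119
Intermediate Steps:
a = -650
a - 1*(-4769) = -650 - 1*(-4769) = -650 + 4769 = 4119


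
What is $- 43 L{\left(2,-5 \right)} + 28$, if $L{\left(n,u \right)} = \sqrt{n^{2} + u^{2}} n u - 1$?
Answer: $71 + 430 \sqrt{29} \approx 2386.6$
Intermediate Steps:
$L{\left(n,u \right)} = -1 + n u \sqrt{n^{2} + u^{2}}$ ($L{\left(n,u \right)} = n \sqrt{n^{2} + u^{2}} u - 1 = n u \sqrt{n^{2} + u^{2}} - 1 = -1 + n u \sqrt{n^{2} + u^{2}}$)
$- 43 L{\left(2,-5 \right)} + 28 = - 43 \left(-1 + 2 \left(-5\right) \sqrt{2^{2} + \left(-5\right)^{2}}\right) + 28 = - 43 \left(-1 + 2 \left(-5\right) \sqrt{4 + 25}\right) + 28 = - 43 \left(-1 + 2 \left(-5\right) \sqrt{29}\right) + 28 = - 43 \left(-1 - 10 \sqrt{29}\right) + 28 = \left(43 + 430 \sqrt{29}\right) + 28 = 71 + 430 \sqrt{29}$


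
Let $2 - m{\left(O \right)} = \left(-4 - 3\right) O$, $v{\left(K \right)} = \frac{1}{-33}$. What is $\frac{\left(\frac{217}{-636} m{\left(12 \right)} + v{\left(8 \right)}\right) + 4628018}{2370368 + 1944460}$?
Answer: $\frac{256963559}{239575688} \approx 1.0726$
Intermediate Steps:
$v{\left(K \right)} = - \frac{1}{33}$
$m{\left(O \right)} = 2 + 7 O$ ($m{\left(O \right)} = 2 - \left(-4 - 3\right) O = 2 - - 7 O = 2 + 7 O$)
$\frac{\left(\frac{217}{-636} m{\left(12 \right)} + v{\left(8 \right)}\right) + 4628018}{2370368 + 1944460} = \frac{\left(\frac{217}{-636} \left(2 + 7 \cdot 12\right) - \frac{1}{33}\right) + 4628018}{2370368 + 1944460} = \frac{\left(217 \left(- \frac{1}{636}\right) \left(2 + 84\right) - \frac{1}{33}\right) + 4628018}{4314828} = \left(\left(\left(- \frac{217}{636}\right) 86 - \frac{1}{33}\right) + 4628018\right) \frac{1}{4314828} = \left(\left(- \frac{9331}{318} - \frac{1}{33}\right) + 4628018\right) \frac{1}{4314828} = \left(- \frac{34249}{1166} + 4628018\right) \frac{1}{4314828} = \frac{5396234739}{1166} \cdot \frac{1}{4314828} = \frac{256963559}{239575688}$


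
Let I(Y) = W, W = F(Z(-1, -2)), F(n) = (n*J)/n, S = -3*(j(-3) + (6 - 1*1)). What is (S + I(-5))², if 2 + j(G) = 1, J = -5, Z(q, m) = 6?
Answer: 289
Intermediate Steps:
j(G) = -1 (j(G) = -2 + 1 = -1)
S = -12 (S = -3*(-1 + (6 - 1*1)) = -3*(-1 + (6 - 1)) = -3*(-1 + 5) = -3*4 = -12)
F(n) = -5 (F(n) = (n*(-5))/n = (-5*n)/n = -5)
W = -5
I(Y) = -5
(S + I(-5))² = (-12 - 5)² = (-17)² = 289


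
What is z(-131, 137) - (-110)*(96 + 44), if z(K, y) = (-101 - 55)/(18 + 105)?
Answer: 631348/41 ≈ 15399.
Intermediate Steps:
z(K, y) = -52/41 (z(K, y) = -156/123 = -156*1/123 = -52/41)
z(-131, 137) - (-110)*(96 + 44) = -52/41 - (-110)*(96 + 44) = -52/41 - (-110)*140 = -52/41 - 1*(-15400) = -52/41 + 15400 = 631348/41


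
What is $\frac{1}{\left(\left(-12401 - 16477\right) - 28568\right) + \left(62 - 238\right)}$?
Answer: $- \frac{1}{57622} \approx -1.7354 \cdot 10^{-5}$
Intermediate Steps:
$\frac{1}{\left(\left(-12401 - 16477\right) - 28568\right) + \left(62 - 238\right)} = \frac{1}{\left(-28878 - 28568\right) - 176} = \frac{1}{-57446 - 176} = \frac{1}{-57622} = - \frac{1}{57622}$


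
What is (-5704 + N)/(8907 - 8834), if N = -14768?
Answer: -20472/73 ≈ -280.44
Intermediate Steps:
(-5704 + N)/(8907 - 8834) = (-5704 - 14768)/(8907 - 8834) = -20472/73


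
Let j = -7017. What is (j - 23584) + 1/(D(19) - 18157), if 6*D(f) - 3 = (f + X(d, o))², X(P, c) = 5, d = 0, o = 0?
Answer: -1105338723/36121 ≈ -30601.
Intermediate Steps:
D(f) = ½ + (5 + f)²/6 (D(f) = ½ + (f + 5)²/6 = ½ + (5 + f)²/6)
(j - 23584) + 1/(D(19) - 18157) = (-7017 - 23584) + 1/((½ + (5 + 19)²/6) - 18157) = -30601 + 1/((½ + (⅙)*24²) - 18157) = -30601 + 1/((½ + (⅙)*576) - 18157) = -30601 + 1/((½ + 96) - 18157) = -30601 + 1/(193/2 - 18157) = -30601 + 1/(-36121/2) = -30601 - 2/36121 = -1105338723/36121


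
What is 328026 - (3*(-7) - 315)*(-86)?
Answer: 299130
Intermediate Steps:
328026 - (3*(-7) - 315)*(-86) = 328026 - (-21 - 315)*(-86) = 328026 - (-336)*(-86) = 328026 - 1*28896 = 328026 - 28896 = 299130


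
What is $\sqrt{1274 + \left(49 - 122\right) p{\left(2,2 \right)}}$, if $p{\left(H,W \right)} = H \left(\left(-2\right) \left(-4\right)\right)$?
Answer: $\sqrt{106} \approx 10.296$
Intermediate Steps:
$p{\left(H,W \right)} = 8 H$ ($p{\left(H,W \right)} = H 8 = 8 H$)
$\sqrt{1274 + \left(49 - 122\right) p{\left(2,2 \right)}} = \sqrt{1274 + \left(49 - 122\right) 8 \cdot 2} = \sqrt{1274 + \left(49 - 122\right) 16} = \sqrt{1274 - 1168} = \sqrt{106}$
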